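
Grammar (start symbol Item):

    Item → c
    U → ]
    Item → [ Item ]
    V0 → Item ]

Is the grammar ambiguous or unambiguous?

Unambiguous

(V0, U are unreachable from Item, so their rules don't affect L(Item).) L(Item) is { openⁿ atom closeⁿ : n ≥ 0 }. The bracket depth fixes n, and the derivation is forced at every step.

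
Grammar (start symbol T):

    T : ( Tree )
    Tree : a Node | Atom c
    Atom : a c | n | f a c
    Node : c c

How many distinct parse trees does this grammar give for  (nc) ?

1

Parse trees for (nc):
  [T ( [Tree [Atom n] c] )]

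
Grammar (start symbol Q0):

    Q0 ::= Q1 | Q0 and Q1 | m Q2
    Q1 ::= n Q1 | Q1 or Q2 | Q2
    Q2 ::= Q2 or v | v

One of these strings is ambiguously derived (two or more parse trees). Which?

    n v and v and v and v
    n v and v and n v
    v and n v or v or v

n v and v and v and v: 1 tree
n v and v and n v: 1 tree
v and n v or v or v: 8 trees

v and n v or v or v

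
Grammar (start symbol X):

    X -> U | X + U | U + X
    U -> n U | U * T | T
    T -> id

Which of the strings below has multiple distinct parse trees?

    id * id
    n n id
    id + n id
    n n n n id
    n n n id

id * id: 1 tree
n n id: 1 tree
id + n id: 2 trees
n n n n id: 1 tree
n n n id: 1 tree

id + n id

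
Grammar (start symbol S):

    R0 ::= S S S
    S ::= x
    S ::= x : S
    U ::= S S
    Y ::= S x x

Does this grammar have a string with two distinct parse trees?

Unambiguous

Only S is reachable from S; ignoring the rest: The reachable grammar is A → atom sep A | atom. Each atom is followed by either the separator (recurse) or end-of-string (stop) — no choice point.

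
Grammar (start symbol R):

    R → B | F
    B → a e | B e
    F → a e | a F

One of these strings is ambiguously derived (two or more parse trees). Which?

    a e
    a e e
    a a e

a e: 2 trees
a e e: 1 tree
a a e: 1 tree

a e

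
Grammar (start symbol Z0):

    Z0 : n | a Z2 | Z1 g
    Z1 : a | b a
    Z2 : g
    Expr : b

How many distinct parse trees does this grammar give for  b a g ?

1

Parse trees for b a g:
  [Z0 [Z1 b a] g]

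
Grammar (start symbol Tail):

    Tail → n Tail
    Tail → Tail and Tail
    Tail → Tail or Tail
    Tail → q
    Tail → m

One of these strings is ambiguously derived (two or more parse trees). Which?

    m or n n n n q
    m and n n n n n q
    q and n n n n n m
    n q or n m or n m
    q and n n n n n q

m or n n n n q: 1 tree
m and n n n n n q: 1 tree
q and n n n n n m: 1 tree
n q or n m or n m: 7 trees
q and n n n n n q: 1 tree

n q or n m or n m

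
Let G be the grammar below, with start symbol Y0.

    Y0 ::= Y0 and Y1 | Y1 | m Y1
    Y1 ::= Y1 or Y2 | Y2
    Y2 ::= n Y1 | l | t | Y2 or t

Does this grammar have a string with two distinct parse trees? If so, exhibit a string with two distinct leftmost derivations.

Witness: l or t

Derivation 1: Y0 ⇒ Y1 ⇒ Y1 or Y2 ⇒ Y2 or Y2 ⇒ l or Y2 ⇒ l or t
Derivation 2: Y0 ⇒ Y1 ⇒ Y2 ⇒ Y2 or t ⇒ l or t

Two distinct leftmost derivations for the same string.

Ambiguous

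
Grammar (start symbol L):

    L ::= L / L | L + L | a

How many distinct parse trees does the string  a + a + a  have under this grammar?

2

Parse trees for a + a + a:
  [L [L a] + [L [L a] + [L a]]]
  [L [L [L a] + [L a]] + [L a]]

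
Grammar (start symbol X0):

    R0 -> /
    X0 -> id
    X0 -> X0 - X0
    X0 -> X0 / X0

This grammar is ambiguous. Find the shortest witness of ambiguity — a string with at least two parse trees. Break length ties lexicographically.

length 1: no string has ≥2 trees
length 3: no string has ≥2 trees
length 5: id - id - id has 2 parse trees

Two derivations of id - id - id:
  X0 ⇒ X0 - X0 ⇒ id - X0 ⇒ id - X0 - X0 ⇒ id - id - X0 ⇒ id - id - id
  X0 ⇒ X0 - X0 ⇒ X0 - X0 - X0 ⇒ id - X0 - X0 ⇒ id - id - X0 ⇒ id - id - id

id - id - id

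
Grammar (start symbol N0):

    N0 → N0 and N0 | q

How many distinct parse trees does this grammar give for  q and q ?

Parse trees for q and q:
  [N0 [N0 q] and [N0 q]]

1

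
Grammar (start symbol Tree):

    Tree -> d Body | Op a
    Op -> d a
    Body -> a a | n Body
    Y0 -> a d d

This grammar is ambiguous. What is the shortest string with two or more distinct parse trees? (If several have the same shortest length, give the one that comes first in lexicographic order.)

d a a

length 3: d a a has 2 parse trees

Two derivations of d a a:
  Tree ⇒ d Body ⇒ d a a
  Tree ⇒ Op a ⇒ d a a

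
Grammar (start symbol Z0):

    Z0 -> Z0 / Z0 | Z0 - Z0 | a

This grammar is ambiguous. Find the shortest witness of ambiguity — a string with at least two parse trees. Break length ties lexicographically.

length 1: no string has ≥2 trees
length 3: no string has ≥2 trees
length 5: a - a - a has 2 parse trees

Two derivations of a - a - a:
  Z0 ⇒ Z0 - Z0 ⇒ Z0 - Z0 - Z0 ⇒ a - Z0 - Z0 ⇒ a - a - Z0 ⇒ a - a - a
  Z0 ⇒ Z0 - Z0 ⇒ a - Z0 ⇒ a - Z0 - Z0 ⇒ a - a - Z0 ⇒ a - a - a

a - a - a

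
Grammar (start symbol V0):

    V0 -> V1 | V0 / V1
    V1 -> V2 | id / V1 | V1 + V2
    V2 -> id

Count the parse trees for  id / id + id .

3

Parse trees for id / id + id:
  [V0 [V1 id / [V1 [V1 [V2 id]] + [V2 id]]]]
  [V0 [V1 [V1 id / [V1 [V2 id]]] + [V2 id]]]
  [V0 [V0 [V1 [V2 id]]] / [V1 [V1 [V2 id]] + [V2 id]]]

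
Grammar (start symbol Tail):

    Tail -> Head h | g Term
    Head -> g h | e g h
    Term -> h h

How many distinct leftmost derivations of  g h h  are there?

Parse trees for g h h:
  [Tail [Head g h] h]
  [Tail g [Term h h]]

2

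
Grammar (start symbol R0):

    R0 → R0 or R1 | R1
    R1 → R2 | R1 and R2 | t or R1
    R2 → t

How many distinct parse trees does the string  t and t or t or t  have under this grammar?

Parse trees for t and t or t or t:
  [R0 [R0 [R1 [R1 [R2 t]] and [R2 t]]] or [R1 t or [R1 [R2 t]]]]
  [R0 [R0 [R0 [R1 [R1 [R2 t]] and [R2 t]]] or [R1 [R2 t]]] or [R1 [R2 t]]]

2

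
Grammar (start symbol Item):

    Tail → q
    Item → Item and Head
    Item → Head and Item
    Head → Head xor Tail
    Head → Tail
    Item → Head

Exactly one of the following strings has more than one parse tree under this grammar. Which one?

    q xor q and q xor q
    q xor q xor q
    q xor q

q xor q and q xor q

q xor q and q xor q: 2 trees
q xor q xor q: 1 tree
q xor q: 1 tree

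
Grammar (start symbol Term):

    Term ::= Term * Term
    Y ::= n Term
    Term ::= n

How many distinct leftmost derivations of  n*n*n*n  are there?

Parse trees for n*n*n*n:
  [Term [Term n] * [Term [Term n] * [Term [Term n] * [Term n]]]]
  [Term [Term n] * [Term [Term [Term n] * [Term n]] * [Term n]]]
  [Term [Term [Term n] * [Term n]] * [Term [Term n] * [Term n]]]
  [Term [Term [Term n] * [Term [Term n] * [Term n]]] * [Term n]]
  [Term [Term [Term [Term n] * [Term n]] * [Term n]] * [Term n]]

5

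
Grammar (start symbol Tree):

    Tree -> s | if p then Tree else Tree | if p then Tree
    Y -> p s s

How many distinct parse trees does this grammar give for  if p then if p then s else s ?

2

Parse trees for if p then if p then s else s:
  [Tree if p then [Tree if p then [Tree s]] else [Tree s]]
  [Tree if p then [Tree if p then [Tree s] else [Tree s]]]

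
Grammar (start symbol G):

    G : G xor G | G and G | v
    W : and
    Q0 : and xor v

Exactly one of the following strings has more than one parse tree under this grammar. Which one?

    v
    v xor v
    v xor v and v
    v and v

v: 1 tree
v xor v: 1 tree
v xor v and v: 2 trees
v and v: 1 tree

v xor v and v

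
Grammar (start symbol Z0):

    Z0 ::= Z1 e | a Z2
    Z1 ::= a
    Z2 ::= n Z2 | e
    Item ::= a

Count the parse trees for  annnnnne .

1

Parse trees for annnnnne:
  [Z0 a [Z2 n [Z2 n [Z2 n [Z2 n [Z2 n [Z2 n [Z2 e]]]]]]]]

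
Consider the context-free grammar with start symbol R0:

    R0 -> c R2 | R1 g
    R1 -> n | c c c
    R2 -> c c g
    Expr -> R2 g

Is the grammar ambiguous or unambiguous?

Witness: c c c g

Derivation 1: R0 ⇒ c R2 ⇒ c c c g
Derivation 2: R0 ⇒ R1 g ⇒ c c c g

Two distinct leftmost derivations for the same string.

Ambiguous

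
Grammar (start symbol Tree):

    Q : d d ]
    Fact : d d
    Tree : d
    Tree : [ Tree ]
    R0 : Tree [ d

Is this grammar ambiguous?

Unambiguous

(Fact, R0, Q are unreachable from Tree, so their rules don't affect L(Tree).) L(Tree) is { openⁿ atom closeⁿ : n ≥ 0 }. The bracket depth fixes n, and the derivation is forced at every step.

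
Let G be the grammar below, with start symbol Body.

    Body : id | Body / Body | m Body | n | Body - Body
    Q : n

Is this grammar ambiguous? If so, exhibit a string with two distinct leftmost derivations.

Witness: m id - id

Derivation 1: Body ⇒ m Body ⇒ m Body - Body ⇒ m id - Body ⇒ m id - id
Derivation 2: Body ⇒ Body - Body ⇒ m Body - Body ⇒ m id - Body ⇒ m id - id

Two distinct leftmost derivations for the same string.

Ambiguous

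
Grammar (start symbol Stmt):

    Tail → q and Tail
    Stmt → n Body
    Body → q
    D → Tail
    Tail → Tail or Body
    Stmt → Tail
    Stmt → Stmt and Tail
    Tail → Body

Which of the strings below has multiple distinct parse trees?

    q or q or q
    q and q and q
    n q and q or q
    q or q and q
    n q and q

q and q and q

q or q or q: 1 tree
q and q and q: 4 trees
n q and q or q: 1 tree
q or q and q: 1 tree
n q and q: 1 tree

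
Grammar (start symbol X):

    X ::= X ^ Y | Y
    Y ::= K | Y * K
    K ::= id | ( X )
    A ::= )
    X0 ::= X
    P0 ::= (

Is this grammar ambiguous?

Unambiguous

(A, X0, P0 are unreachable from X, so their rules don't affect L(X).) This is a standard precedence ladder (X over Y over K), with each level left-recursive on its own operator ('^' at X, '*' at Y). That structure is LR(1), hence unambiguous.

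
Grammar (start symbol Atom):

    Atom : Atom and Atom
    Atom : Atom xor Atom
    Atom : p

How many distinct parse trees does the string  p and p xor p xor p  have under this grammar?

Parse trees for p and p xor p xor p:
  [Atom [Atom p] and [Atom [Atom p] xor [Atom [Atom p] xor [Atom p]]]]
  [Atom [Atom p] and [Atom [Atom [Atom p] xor [Atom p]] xor [Atom p]]]
  [Atom [Atom [Atom p] and [Atom p]] xor [Atom [Atom p] xor [Atom p]]]
  [Atom [Atom [Atom p] and [Atom [Atom p] xor [Atom p]]] xor [Atom p]]
  [Atom [Atom [Atom [Atom p] and [Atom p]] xor [Atom p]] xor [Atom p]]

5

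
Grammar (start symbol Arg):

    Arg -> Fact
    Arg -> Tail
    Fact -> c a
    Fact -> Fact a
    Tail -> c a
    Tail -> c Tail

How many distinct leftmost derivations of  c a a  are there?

1

Parse trees for c a a:
  [Arg [Fact [Fact c a] a]]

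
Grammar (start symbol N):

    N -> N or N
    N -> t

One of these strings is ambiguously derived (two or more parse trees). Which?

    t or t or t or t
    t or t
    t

t or t or t or t: 5 trees
t or t: 1 tree
t: 1 tree

t or t or t or t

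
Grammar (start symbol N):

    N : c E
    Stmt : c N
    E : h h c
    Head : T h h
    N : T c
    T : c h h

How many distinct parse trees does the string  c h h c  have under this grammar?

Parse trees for c h h c:
  [N c [E h h c]]
  [N [T c h h] c]

2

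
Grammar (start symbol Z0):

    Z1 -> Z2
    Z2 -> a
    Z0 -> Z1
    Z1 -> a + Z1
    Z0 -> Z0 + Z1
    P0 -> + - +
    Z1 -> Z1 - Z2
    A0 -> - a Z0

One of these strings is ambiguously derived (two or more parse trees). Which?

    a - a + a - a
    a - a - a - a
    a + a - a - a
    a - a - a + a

a + a - a - a

a - a + a - a: 1 tree
a - a - a - a: 1 tree
a + a - a - a: 4 trees
a - a - a + a: 1 tree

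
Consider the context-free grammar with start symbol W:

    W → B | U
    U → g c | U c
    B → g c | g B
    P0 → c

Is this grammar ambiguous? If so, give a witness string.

Witness: g c

Derivation 1: W ⇒ B ⇒ g c
Derivation 2: W ⇒ U ⇒ g c

Two distinct leftmost derivations for the same string.

Ambiguous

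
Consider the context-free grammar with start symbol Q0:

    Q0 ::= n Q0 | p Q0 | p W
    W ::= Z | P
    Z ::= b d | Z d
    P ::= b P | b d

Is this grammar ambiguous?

Witness: p b d

Derivation 1: Q0 ⇒ p W ⇒ p Z ⇒ p b d
Derivation 2: Q0 ⇒ p W ⇒ p P ⇒ p b d

Two distinct leftmost derivations for the same string.

Ambiguous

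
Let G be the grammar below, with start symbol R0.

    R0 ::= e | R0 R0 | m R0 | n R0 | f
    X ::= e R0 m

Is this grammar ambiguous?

Witness: e e e

Derivation 1: R0 ⇒ R0 R0 ⇒ e R0 ⇒ e R0 R0 ⇒ e e R0 ⇒ e e e
Derivation 2: R0 ⇒ R0 R0 ⇒ R0 R0 R0 ⇒ e R0 R0 ⇒ e e R0 ⇒ e e e

Two distinct leftmost derivations for the same string.

Ambiguous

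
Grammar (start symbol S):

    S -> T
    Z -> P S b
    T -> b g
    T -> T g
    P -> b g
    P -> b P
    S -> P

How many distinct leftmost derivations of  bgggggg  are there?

Parse trees for bgggggg:
  [S [T [T [T [T [T [T b g] g] g] g] g] g]]

1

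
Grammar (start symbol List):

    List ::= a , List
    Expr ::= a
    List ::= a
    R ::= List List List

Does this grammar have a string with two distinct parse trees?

Unambiguous

(R, Expr are unreachable from List, so their rules don't affect L(List).) Right-recursive list with a separator: after each atom, whether the separator follows determines the rule. One parse per string.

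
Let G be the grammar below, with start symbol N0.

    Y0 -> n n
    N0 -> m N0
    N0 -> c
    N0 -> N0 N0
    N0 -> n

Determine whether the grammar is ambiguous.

Ambiguous

Witness: c c c

Derivation 1: N0 ⇒ N0 N0 ⇒ c N0 ⇒ c N0 N0 ⇒ c c N0 ⇒ c c c
Derivation 2: N0 ⇒ N0 N0 ⇒ N0 N0 N0 ⇒ c N0 N0 ⇒ c c N0 ⇒ c c c

Two distinct leftmost derivations for the same string.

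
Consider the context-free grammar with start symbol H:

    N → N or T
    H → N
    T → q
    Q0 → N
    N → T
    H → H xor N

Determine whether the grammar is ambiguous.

Unambiguous

(Q0 is unreachable from H, so its rules don't affect L(H).) H → H xor N | N  ;  N → N or T | T  — a left-associative chain with T at the bottom. Each string factors uniquely by precedence.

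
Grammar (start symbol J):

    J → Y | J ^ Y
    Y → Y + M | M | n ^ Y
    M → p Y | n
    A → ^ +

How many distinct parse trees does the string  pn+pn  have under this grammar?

2

Parse trees for pn+pn:
  [J [Y [Y [M p [Y [M n]]]] + [M p [Y [M n]]]]]
  [J [Y [M p [Y [Y [M n]] + [M p [Y [M n]]]]]]]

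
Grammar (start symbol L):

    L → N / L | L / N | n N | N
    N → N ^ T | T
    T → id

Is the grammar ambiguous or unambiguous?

Ambiguous

Witness: id / id

Derivation 1: L ⇒ N / L ⇒ T / L ⇒ id / L ⇒ id / N ⇒ id / T ⇒ id / id
Derivation 2: L ⇒ L / N ⇒ N / N ⇒ T / N ⇒ id / N ⇒ id / T ⇒ id / id

Two distinct leftmost derivations for the same string.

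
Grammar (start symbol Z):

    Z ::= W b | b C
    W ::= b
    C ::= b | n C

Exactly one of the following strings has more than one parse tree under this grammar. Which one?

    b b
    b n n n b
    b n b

b b: 2 trees
b n n n b: 1 tree
b n b: 1 tree

b b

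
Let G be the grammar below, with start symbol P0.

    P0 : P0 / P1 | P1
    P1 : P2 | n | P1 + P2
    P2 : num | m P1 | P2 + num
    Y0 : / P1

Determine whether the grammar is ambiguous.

Ambiguous

Witness: num + num

Derivation 1: P0 ⇒ P1 ⇒ P2 ⇒ P2 + num ⇒ num + num
Derivation 2: P0 ⇒ P1 ⇒ P1 + P2 ⇒ P2 + P2 ⇒ num + P2 ⇒ num + num

Two distinct leftmost derivations for the same string.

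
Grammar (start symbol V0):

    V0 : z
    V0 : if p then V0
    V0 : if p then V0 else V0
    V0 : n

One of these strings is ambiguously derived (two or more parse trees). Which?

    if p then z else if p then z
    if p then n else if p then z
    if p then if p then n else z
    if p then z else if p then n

if p then if p then n else z

if p then z else if p then z: 1 tree
if p then n else if p then z: 1 tree
if p then if p then n else z: 2 trees
if p then z else if p then n: 1 tree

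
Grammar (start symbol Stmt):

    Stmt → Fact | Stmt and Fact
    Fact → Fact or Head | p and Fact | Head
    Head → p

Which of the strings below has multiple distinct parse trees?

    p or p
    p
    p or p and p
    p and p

p or p: 1 tree
p: 1 tree
p or p and p: 1 tree
p and p: 2 trees

p and p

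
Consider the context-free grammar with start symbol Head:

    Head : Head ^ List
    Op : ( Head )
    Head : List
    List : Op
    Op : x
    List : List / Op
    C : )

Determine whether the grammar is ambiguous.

Unambiguous

(C is unreachable from Head, so its rules don't affect L(Head).) Head → Head ^ List | List  ;  List → List / Op | Op  — a left-associative chain with Op at the bottom. Each string factors uniquely by precedence.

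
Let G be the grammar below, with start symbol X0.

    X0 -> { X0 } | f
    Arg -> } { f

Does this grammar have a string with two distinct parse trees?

Only X0 is reachable from X0; ignoring the rest: Each string is a nest of matched brackets around a single atom. An opening bracket forces the recursive rule; an atom forces the base rule.

Unambiguous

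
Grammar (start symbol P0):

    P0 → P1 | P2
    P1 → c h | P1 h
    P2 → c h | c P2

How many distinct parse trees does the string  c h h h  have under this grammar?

1

Parse trees for c h h h:
  [P0 [P1 [P1 [P1 c h] h] h]]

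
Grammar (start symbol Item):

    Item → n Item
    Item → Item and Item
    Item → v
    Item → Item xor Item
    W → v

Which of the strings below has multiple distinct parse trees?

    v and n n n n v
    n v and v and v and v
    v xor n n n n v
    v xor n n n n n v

v and n n n n v: 1 tree
n v and v and v and v: 14 trees
v xor n n n n v: 1 tree
v xor n n n n n v: 1 tree

n v and v and v and v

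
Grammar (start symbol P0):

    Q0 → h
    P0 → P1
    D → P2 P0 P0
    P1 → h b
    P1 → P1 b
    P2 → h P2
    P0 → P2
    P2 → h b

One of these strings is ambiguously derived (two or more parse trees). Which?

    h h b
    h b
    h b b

h b

h h b: 1 tree
h b: 2 trees
h b b: 1 tree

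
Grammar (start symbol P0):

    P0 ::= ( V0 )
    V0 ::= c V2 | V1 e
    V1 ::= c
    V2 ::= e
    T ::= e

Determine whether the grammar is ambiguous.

Witness: ( c e )

Derivation 1: P0 ⇒ ( V0 ) ⇒ ( c V2 ) ⇒ ( c e )
Derivation 2: P0 ⇒ ( V0 ) ⇒ ( V1 e ) ⇒ ( c e )

Two distinct leftmost derivations for the same string.

Ambiguous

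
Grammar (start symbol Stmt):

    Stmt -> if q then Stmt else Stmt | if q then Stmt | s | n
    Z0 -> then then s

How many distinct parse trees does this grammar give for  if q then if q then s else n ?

Parse trees for if q then if q then s else n:
  [Stmt if q then [Stmt if q then [Stmt s]] else [Stmt n]]
  [Stmt if q then [Stmt if q then [Stmt s] else [Stmt n]]]

2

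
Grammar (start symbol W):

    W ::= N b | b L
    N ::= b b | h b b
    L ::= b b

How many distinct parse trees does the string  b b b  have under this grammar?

Parse trees for b b b:
  [W [N b b] b]
  [W b [L b b]]

2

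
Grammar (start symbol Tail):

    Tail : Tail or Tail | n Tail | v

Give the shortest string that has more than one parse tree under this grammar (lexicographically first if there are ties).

length 1: no string has ≥2 trees
length 2: no string has ≥2 trees
length 3: no string has ≥2 trees
length 4: n v or v has 2 parse trees

Two derivations of n v or v:
  Tail ⇒ Tail or Tail ⇒ n Tail or Tail ⇒ n v or Tail ⇒ n v or v
  Tail ⇒ n Tail ⇒ n Tail or Tail ⇒ n v or Tail ⇒ n v or v

n v or v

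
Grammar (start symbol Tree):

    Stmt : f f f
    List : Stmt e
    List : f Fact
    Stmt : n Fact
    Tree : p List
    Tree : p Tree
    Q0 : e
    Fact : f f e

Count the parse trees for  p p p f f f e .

Parse trees for p p p f f f e:
  [Tree p [Tree p [Tree p [List [Stmt f f f] e]]]]
  [Tree p [Tree p [Tree p [List f [Fact f f e]]]]]

2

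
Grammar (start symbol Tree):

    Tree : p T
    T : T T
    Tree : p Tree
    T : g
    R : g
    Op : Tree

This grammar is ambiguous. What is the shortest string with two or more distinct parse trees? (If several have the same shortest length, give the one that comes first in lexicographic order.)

length 2: no string has ≥2 trees
length 3: no string has ≥2 trees
length 4: p g g g has 2 parse trees

Two derivations of p g g g:
  Tree ⇒ p T ⇒ p T T ⇒ p T T T ⇒ p g T T ⇒ p g g T ⇒ p g g g
  Tree ⇒ p T ⇒ p T T ⇒ p g T ⇒ p g T T ⇒ p g g T ⇒ p g g g

p g g g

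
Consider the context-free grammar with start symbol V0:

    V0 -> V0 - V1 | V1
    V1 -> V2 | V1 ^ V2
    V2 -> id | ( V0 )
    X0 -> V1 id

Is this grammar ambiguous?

(X0 is unreachable from V0, so its rules don't affect L(V0).) V0 → V0 - V1 | V1  ;  V1 → V1 ^ V2 | V2  — a left-associative chain with V2 at the bottom. Each string factors uniquely by precedence.

Unambiguous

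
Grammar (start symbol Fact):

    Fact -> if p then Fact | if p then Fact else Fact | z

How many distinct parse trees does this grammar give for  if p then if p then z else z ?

2

Parse trees for if p then if p then z else z:
  [Fact if p then [Fact if p then [Fact z] else [Fact z]]]
  [Fact if p then [Fact if p then [Fact z]] else [Fact z]]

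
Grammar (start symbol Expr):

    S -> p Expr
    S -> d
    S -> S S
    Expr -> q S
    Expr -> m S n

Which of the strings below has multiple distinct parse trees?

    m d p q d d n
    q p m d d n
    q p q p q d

m d p q d d n: 3 trees
q p m d d n: 1 tree
q p q p q d: 1 tree

m d p q d d n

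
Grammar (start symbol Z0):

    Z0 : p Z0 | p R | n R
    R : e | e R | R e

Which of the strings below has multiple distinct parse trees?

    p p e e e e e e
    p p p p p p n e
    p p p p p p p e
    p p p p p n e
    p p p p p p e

p p e e e e e e: 32 trees
p p p p p p n e: 1 tree
p p p p p p p e: 1 tree
p p p p p n e: 1 tree
p p p p p p e: 1 tree

p p e e e e e e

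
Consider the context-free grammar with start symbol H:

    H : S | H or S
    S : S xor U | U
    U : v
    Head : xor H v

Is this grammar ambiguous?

Unambiguous

(Head is unreachable from H, so its rules don't affect L(H).) This is a standard precedence ladder (H over S over U), with each level left-recursive on its own operator ('or' at H, 'xor' at S). That structure is LR(1), hence unambiguous.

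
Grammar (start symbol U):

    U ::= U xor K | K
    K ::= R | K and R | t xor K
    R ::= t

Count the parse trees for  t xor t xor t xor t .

Parse trees for t xor t xor t xor t:
  [U [U [K [R t]]] xor [K t xor [K t xor [K [R t]]]]]
  [U [U [U [K [R t]]] xor [K [R t]]] xor [K t xor [K [R t]]]]
  [U [U [K t xor [K [R t]]]] xor [K t xor [K [R t]]]]
  [U [U [U [K [R t]]] xor [K t xor [K [R t]]]] xor [K [R t]]]
  [U [U [U [U [K [R t]]] xor [K [R t]]] xor [K [R t]]] xor [K [R t]]]
  [U [U [U [K t xor [K [R t]]]] xor [K [R t]]] xor [K [R t]]]
  [U [U [K t xor [K t xor [K [R t]]]]] xor [K [R t]]]
  [U [K t xor [K t xor [K t xor [K [R t]]]]]]

8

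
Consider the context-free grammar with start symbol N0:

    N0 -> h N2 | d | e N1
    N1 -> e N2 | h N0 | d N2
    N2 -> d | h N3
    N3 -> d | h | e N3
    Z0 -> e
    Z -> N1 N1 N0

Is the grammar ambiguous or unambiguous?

Unambiguous

Only N0, N1, N2, N3 are reachable from N0; ignoring the rest: Restricted to the reachable nonterminals, every rule has the form A → t or A → t B, and no two rules for the same A share a first terminal. The grammar encodes a DFA — one run per string.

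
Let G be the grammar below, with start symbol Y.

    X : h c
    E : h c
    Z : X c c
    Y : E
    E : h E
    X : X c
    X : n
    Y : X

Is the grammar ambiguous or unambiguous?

Ambiguous

Witness: h c

Derivation 1: Y ⇒ E ⇒ h c
Derivation 2: Y ⇒ X ⇒ h c

Two distinct leftmost derivations for the same string.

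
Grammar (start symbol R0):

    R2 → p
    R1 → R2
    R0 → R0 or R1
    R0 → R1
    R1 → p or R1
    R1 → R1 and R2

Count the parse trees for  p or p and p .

Parse trees for p or p and p:
  [R0 [R0 [R1 [R2 p]]] or [R1 [R1 [R2 p]] and [R2 p]]]
  [R0 [R1 p or [R1 [R1 [R2 p]] and [R2 p]]]]
  [R0 [R1 [R1 p or [R1 [R2 p]]] and [R2 p]]]

3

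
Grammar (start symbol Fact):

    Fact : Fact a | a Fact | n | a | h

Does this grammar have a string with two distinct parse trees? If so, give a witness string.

Ambiguous

Witness: a a

Derivation 1: Fact ⇒ Fact a ⇒ a a
Derivation 2: Fact ⇒ a Fact ⇒ a a

Two distinct leftmost derivations for the same string.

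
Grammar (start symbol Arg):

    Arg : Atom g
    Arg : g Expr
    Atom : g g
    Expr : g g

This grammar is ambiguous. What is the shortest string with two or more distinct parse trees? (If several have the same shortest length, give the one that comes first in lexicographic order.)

g g g

length 3: g g g has 2 parse trees

Two derivations of g g g:
  Arg ⇒ Atom g ⇒ g g g
  Arg ⇒ g Expr ⇒ g g g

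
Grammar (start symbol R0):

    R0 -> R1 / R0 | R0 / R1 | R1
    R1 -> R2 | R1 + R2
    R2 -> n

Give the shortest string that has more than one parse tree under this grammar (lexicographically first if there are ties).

n / n

length 1: no string has ≥2 trees
length 3: n / n has 2 parse trees

Two derivations of n / n:
  R0 ⇒ R1 / R0 ⇒ R2 / R0 ⇒ n / R0 ⇒ n / R1 ⇒ n / R2 ⇒ n / n
  R0 ⇒ R0 / R1 ⇒ R1 / R1 ⇒ R2 / R1 ⇒ n / R1 ⇒ n / R2 ⇒ n / n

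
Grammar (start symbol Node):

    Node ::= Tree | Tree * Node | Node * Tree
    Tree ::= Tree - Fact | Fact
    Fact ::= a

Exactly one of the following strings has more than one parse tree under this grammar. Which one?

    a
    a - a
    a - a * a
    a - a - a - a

a: 1 tree
a - a: 1 tree
a - a * a: 2 trees
a - a - a - a: 1 tree

a - a * a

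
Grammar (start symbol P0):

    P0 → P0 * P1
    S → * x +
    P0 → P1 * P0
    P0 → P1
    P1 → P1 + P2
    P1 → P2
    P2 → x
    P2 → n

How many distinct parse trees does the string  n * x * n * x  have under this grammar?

Parse trees for n * x * n * x:
  [P0 [P0 [P0 [P0 [P1 [P2 n]]] * [P1 [P2 x]]] * [P1 [P2 n]]] * [P1 [P2 x]]]
  [P0 [P0 [P0 [P1 [P2 n]] * [P0 [P1 [P2 x]]]] * [P1 [P2 n]]] * [P1 [P2 x]]]
  [P0 [P0 [P1 [P2 n]] * [P0 [P0 [P1 [P2 x]]] * [P1 [P2 n]]]] * [P1 [P2 x]]]
  [P0 [P0 [P1 [P2 n]] * [P0 [P1 [P2 x]] * [P0 [P1 [P2 n]]]]] * [P1 [P2 x]]]
  [P0 [P1 [P2 n]] * [P0 [P0 [P0 [P1 [P2 x]]] * [P1 [P2 n]]] * [P1 [P2 x]]]]
  [P0 [P1 [P2 n]] * [P0 [P0 [P1 [P2 x]] * [P0 [P1 [P2 n]]]] * [P1 [P2 x]]]]
  [P0 [P1 [P2 n]] * [P0 [P1 [P2 x]] * [P0 [P0 [P1 [P2 n]]] * [P1 [P2 x]]]]]
  [P0 [P1 [P2 n]] * [P0 [P1 [P2 x]] * [P0 [P1 [P2 n]] * [P0 [P1 [P2 x]]]]]]

8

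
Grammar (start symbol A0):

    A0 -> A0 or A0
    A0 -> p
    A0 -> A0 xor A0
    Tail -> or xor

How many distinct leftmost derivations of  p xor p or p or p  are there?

5

Parse trees for p xor p or p or p:
  [A0 [A0 [A0 p] xor [A0 p]] or [A0 [A0 p] or [A0 p]]]
  [A0 [A0 [A0 [A0 p] xor [A0 p]] or [A0 p]] or [A0 p]]
  [A0 [A0 [A0 p] xor [A0 [A0 p] or [A0 p]]] or [A0 p]]
  [A0 [A0 p] xor [A0 [A0 p] or [A0 [A0 p] or [A0 p]]]]
  [A0 [A0 p] xor [A0 [A0 [A0 p] or [A0 p]] or [A0 p]]]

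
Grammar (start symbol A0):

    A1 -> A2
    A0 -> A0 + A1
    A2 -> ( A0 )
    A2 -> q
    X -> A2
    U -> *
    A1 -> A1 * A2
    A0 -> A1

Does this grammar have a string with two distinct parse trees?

Only A0, A1, A2 are reachable from A0; ignoring the rest: A0 → A0 + A1 | A1  ;  A1 → A1 * A2 | A2  — a left-associative chain with A2 at the bottom. Each string factors uniquely by precedence.

Unambiguous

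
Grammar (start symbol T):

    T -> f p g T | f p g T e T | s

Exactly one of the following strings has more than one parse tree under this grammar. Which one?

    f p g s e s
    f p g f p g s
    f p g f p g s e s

f p g f p g s e s

f p g s e s: 1 tree
f p g f p g s: 1 tree
f p g f p g s e s: 2 trees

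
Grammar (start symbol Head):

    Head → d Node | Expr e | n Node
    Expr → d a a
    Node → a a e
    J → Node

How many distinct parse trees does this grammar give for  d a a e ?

Parse trees for d a a e:
  [Head d [Node a a e]]
  [Head [Expr d a a] e]

2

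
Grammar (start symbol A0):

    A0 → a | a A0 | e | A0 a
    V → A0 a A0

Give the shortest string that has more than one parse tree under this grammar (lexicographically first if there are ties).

length 1: no string has ≥2 trees
length 2: a a has 2 parse trees

Two derivations of a a:
  A0 ⇒ a A0 ⇒ a a
  A0 ⇒ A0 a ⇒ a a

a a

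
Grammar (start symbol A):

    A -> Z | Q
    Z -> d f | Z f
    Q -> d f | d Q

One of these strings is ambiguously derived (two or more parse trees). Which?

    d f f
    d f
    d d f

d f f: 1 tree
d f: 2 trees
d d f: 1 tree

d f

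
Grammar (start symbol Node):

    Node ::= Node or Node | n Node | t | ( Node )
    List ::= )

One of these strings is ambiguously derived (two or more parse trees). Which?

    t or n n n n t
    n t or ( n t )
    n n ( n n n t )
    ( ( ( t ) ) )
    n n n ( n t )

t or n n n n t: 1 tree
n t or ( n t ): 2 trees
n n ( n n n t ): 1 tree
( ( ( t ) ) ): 1 tree
n n n ( n t ): 1 tree

n t or ( n t )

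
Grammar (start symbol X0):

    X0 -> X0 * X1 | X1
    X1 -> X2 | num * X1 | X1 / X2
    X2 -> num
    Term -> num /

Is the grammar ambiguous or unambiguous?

Witness: num * num

Derivation 1: X0 ⇒ X0 * X1 ⇒ X1 * X1 ⇒ X2 * X1 ⇒ num * X1 ⇒ num * X2 ⇒ num * num
Derivation 2: X0 ⇒ X1 ⇒ num * X1 ⇒ num * X2 ⇒ num * num

Two distinct leftmost derivations for the same string.

Ambiguous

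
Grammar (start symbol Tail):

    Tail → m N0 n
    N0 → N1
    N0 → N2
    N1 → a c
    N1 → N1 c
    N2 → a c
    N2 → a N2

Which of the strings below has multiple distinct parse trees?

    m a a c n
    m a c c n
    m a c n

m a a c n: 1 tree
m a c c n: 1 tree
m a c n: 2 trees

m a c n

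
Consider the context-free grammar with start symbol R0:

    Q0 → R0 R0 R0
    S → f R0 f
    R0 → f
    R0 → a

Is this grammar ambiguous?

Unambiguous

Only R0 is reachable from R0; ignoring the rest: Each reachable nonterminal has at most one production per leading terminal, and all productions are right-linear; the derivation is determined token-by-token.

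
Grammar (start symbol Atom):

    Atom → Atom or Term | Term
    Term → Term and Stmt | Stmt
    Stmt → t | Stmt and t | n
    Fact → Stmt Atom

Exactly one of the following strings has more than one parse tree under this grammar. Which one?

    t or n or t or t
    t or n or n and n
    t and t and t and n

t and t and t and n

t or n or t or t: 1 tree
t or n or n and n: 1 tree
t and t and t and n: 4 trees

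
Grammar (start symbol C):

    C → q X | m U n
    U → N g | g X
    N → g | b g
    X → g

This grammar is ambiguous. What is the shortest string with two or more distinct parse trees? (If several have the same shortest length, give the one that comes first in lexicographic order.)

length 2: no string has ≥2 trees
length 4: m g g n has 2 parse trees

Two derivations of m g g n:
  C ⇒ m U n ⇒ m N g n ⇒ m g g n
  C ⇒ m U n ⇒ m g X n ⇒ m g g n

m g g n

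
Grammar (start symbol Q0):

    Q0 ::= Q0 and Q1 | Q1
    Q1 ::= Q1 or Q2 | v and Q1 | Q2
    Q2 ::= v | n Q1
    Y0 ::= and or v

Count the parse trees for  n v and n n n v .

Parse trees for n v and n n n v:
  [Q0 [Q0 [Q1 [Q2 n [Q1 [Q2 v]]]]] and [Q1 [Q2 n [Q1 [Q2 n [Q1 [Q2 n [Q1 [Q2 v]]]]]]]]]
  [Q0 [Q1 [Q2 n [Q1 v and [Q1 [Q2 n [Q1 [Q2 n [Q1 [Q2 n [Q1 [Q2 v]]]]]]]]]]]]

2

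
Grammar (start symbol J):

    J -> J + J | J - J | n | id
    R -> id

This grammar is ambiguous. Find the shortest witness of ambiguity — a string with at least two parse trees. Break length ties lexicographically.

length 1: no string has ≥2 trees
length 3: no string has ≥2 trees
length 5: id + id + id has 2 parse trees

Two derivations of id + id + id:
  J ⇒ J + J ⇒ J + J + J ⇒ id + J + J ⇒ id + id + J ⇒ id + id + id
  J ⇒ J + J ⇒ id + J ⇒ id + J + J ⇒ id + id + J ⇒ id + id + id

id + id + id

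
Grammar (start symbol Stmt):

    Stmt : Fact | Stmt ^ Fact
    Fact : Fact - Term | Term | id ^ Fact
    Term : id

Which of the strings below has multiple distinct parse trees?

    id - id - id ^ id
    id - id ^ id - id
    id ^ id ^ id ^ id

id - id - id ^ id: 1 tree
id - id ^ id - id: 1 tree
id ^ id ^ id ^ id: 8 trees

id ^ id ^ id ^ id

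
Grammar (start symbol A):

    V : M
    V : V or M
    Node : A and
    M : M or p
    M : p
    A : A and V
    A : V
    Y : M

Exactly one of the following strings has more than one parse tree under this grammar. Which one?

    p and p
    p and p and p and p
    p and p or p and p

p and p: 1 tree
p and p and p and p: 1 tree
p and p or p and p: 2 trees

p and p or p and p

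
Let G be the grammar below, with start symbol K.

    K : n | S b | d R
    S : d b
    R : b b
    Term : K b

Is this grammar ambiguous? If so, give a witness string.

Witness: d b b

Derivation 1: K ⇒ S b ⇒ d b b
Derivation 2: K ⇒ d R ⇒ d b b

Two distinct leftmost derivations for the same string.

Ambiguous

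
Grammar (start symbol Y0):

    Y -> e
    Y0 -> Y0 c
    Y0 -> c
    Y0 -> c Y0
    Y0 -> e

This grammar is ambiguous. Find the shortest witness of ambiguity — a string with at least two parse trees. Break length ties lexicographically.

length 1: no string has ≥2 trees
length 2: c c has 2 parse trees

Two derivations of c c:
  Y0 ⇒ Y0 c ⇒ c c
  Y0 ⇒ c Y0 ⇒ c c

c c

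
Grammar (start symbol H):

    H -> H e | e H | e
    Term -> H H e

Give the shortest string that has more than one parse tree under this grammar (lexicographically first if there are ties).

e e

length 1: no string has ≥2 trees
length 2: e e has 2 parse trees

Two derivations of e e:
  H ⇒ H e ⇒ e e
  H ⇒ e H ⇒ e e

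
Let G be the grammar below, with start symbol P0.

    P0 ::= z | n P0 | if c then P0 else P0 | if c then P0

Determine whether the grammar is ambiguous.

Witness: if c then if c then z else z

Derivation 1: P0 ⇒ if c then P0 else P0 ⇒ if c then if c then P0 else P0 ⇒ if c then if c then z else P0 ⇒ if c then if c then z else z
Derivation 2: P0 ⇒ if c then P0 ⇒ if c then if c then P0 else P0 ⇒ if c then if c then z else P0 ⇒ if c then if c then z else z

Two distinct leftmost derivations for the same string.

Ambiguous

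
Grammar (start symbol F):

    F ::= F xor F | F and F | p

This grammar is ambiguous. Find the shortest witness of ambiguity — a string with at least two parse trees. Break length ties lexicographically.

length 1: no string has ≥2 trees
length 3: no string has ≥2 trees
length 5: p and p and p has 2 parse trees

Two derivations of p and p and p:
  F ⇒ F and F ⇒ F and F and F ⇒ p and F and F ⇒ p and p and F ⇒ p and p and p
  F ⇒ F and F ⇒ p and F ⇒ p and F and F ⇒ p and p and F ⇒ p and p and p

p and p and p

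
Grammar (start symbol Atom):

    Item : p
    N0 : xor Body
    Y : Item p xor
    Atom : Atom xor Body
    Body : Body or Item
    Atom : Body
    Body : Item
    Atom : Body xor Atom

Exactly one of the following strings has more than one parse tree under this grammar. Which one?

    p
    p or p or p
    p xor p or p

p xor p or p

p: 1 tree
p or p or p: 1 tree
p xor p or p: 2 trees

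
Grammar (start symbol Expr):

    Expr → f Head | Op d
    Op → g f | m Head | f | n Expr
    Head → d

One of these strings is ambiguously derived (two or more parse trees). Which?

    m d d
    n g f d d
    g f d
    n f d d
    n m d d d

n f d d

m d d: 1 tree
n g f d d: 1 tree
g f d: 1 tree
n f d d: 2 trees
n m d d d: 1 tree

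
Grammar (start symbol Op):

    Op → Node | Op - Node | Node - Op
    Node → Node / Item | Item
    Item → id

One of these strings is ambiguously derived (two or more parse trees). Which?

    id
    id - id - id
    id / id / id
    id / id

id - id - id

id: 1 tree
id - id - id: 4 trees
id / id / id: 1 tree
id / id: 1 tree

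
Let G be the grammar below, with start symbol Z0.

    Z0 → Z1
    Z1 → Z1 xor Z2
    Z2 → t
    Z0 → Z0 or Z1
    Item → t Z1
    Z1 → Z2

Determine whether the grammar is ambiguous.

Unambiguous

(Item is unreachable from Z0, so its rules don't affect L(Z0).) The grammar is stratified — Z0 handles 'or' (left-recursive), Z1 handles 'xor', Z2 atoms. Each operator has a fixed associativity and precedence level, so every string has one parse.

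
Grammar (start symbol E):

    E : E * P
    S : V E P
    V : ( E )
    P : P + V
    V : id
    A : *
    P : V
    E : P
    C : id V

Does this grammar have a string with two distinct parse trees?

Unambiguous

Only E, P, V are reachable from E; ignoring the rest: This is a standard precedence ladder (E over P over V), with each level left-recursive on its own operator ('*' at E, '+' at P). That structure is LR(1), hence unambiguous.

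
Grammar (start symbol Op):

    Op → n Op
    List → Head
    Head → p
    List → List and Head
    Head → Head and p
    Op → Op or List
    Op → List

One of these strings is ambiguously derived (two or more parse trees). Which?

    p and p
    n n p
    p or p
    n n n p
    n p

p and p

p and p: 2 trees
n n p: 1 tree
p or p: 1 tree
n n n p: 1 tree
n p: 1 tree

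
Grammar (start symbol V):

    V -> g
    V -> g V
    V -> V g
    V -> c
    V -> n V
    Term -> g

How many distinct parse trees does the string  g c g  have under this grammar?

Parse trees for g c g:
  [V g [V [V c] g]]
  [V [V g [V c]] g]

2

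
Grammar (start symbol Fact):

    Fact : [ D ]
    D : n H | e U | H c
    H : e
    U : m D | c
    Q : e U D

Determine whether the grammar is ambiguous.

Ambiguous

Witness: [ e c ]

Derivation 1: Fact ⇒ [ D ] ⇒ [ e U ] ⇒ [ e c ]
Derivation 2: Fact ⇒ [ D ] ⇒ [ H c ] ⇒ [ e c ]

Two distinct leftmost derivations for the same string.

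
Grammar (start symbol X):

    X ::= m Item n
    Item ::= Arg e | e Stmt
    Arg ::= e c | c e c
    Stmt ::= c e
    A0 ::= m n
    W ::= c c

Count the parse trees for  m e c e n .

2

Parse trees for m e c e n:
  [X m [Item [Arg e c] e] n]
  [X m [Item e [Stmt c e]] n]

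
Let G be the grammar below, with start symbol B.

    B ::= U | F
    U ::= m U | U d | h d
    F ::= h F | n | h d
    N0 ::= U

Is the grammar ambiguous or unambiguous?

Ambiguous

Witness: h d

Derivation 1: B ⇒ U ⇒ h d
Derivation 2: B ⇒ F ⇒ h d

Two distinct leftmost derivations for the same string.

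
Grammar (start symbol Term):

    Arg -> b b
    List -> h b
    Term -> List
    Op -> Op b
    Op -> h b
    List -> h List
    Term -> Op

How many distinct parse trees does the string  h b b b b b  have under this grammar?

Parse trees for h b b b b b:
  [Term [Op [Op [Op [Op [Op h b] b] b] b] b]]

1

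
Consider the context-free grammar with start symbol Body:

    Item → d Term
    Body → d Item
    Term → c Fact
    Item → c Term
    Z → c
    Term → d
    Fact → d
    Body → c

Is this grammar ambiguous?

Unambiguous

Only Body, Item, Term, Fact are reachable from Body; ignoring the rest: Each reachable nonterminal has at most one production per leading terminal, and all productions are right-linear; the derivation is determined token-by-token.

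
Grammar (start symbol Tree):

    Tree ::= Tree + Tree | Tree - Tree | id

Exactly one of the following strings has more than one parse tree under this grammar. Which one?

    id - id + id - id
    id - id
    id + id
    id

id - id + id - id

id - id + id - id: 5 trees
id - id: 1 tree
id + id: 1 tree
id: 1 tree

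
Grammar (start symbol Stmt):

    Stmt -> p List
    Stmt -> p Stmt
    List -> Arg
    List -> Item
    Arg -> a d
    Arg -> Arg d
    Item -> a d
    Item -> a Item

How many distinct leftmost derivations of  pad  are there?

2

Parse trees for pad:
  [Stmt p [List [Arg a d]]]
  [Stmt p [List [Item a d]]]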